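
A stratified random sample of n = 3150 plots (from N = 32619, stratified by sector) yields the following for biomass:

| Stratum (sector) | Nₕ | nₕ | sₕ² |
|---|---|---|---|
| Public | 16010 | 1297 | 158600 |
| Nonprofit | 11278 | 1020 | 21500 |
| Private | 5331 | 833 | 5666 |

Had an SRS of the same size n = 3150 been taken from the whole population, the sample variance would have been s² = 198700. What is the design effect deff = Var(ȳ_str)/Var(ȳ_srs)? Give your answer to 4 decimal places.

Var(ȳ_str) = Σ Wₕ²(1−fₕ)sₕ²/nₕ with Wₕ = Nₕ/32619:
  Public: (16010/32619)²·(1−1297/16010)·158600/1297 = 27.071635
  Nonprofit: (11278/32619)²·(1−1020/11278)·21500/1020 = 2.2918795
  Private: (5331/32619)²·(1−833/5331)·5666/833 = 0.15329162
  → Var(ȳ_str) = 29.516806.
Var(ȳ_srs) = (1 − 3150/32619)·198700/3150 = 56.987823.
deff = 29.516806 / 56.987823 = 0.5179.

0.5179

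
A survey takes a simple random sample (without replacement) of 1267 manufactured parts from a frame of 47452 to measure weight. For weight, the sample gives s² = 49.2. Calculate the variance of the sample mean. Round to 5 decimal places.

Under SRS without replacement, Var(ȳ) = (1 − f)·s²/n with f = n/N = 1267/47452 = 0.02670067.
Var(ȳ) = (1 − 0.02670067)·49.2/1267 = 0.97329933·0.038831886 = 0.037795049.

0.03780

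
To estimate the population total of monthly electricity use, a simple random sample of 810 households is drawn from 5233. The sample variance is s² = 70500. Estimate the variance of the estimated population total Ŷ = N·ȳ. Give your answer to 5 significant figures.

Var(Ŷ) = N²·Var(ȳ) = N²·(1 − n/N)·s²/n.
f = 810/5233 = 0.15478693; Var(ȳ) = 0.84521307·70500/810 = 73.564841.
Var(Ŷ) = 5233² · 73.564841 = 2.0145209 × 10^9.

2.0145 × 10^9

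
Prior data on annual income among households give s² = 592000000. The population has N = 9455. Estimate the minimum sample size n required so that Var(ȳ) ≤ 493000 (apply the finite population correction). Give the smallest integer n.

1066

Without fpc, n₀ = s²/D = 592000000/493000 = 1200.8114.
With fpc, (1 − n/N)·s²/n ≤ D requires n ≥ n₀/(1 + n₀/N) = 1200.8114/(1 + 1200.8114/9455) = 1065.4911.
Rounding up, n = 1066.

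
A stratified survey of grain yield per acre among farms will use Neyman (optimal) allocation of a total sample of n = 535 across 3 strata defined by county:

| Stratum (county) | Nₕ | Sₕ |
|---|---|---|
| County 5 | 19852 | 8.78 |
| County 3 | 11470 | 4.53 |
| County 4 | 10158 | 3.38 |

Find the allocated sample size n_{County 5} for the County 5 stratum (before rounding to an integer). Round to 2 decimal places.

Neyman allocation: nₕ = n·NₕSₕ / Σⱼ NⱼSⱼ.
Σ NⱼSⱼ = 19852·8.78 + 11470·4.53 + 10158·3.38 = 260593.7.
n_{County 5} = 535·19852·8.78 / 260593.7 = 357.84.

357.84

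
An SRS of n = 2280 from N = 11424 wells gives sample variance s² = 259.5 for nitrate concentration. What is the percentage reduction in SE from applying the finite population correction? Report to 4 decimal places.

10.5338

f = n/N = 2280/11424 = 0.19957983.
SE_no-fpc = √(s²/n) = 0.33736596; SE_fpc = √((1−f)s²/n) = 0.30182852.
Ratio = √(1−f) = 0.89466204. Reduction = 100·(1 − 0.89466204) = 10.5338%.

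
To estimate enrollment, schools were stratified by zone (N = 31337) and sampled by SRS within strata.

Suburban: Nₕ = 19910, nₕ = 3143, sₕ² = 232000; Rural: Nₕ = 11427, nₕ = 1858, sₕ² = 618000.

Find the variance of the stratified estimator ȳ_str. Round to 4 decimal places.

62.1294

Var(ȳ_str) = Σₕ Wₕ²(1 − fₕ)sₕ²/nₕ with Wₕ = Nₕ/N, N = 31337.
Suburban: Wₕ = 0.63535118; term = 0.63535118²·(1 − 0.15786037)·232000/3143 = 25.093162.
Rural: Wₕ = 0.36464882; term = 0.36464882²·(1 − 0.16259736)·618000/1858 = 37.036225.
Sum = 62.129387.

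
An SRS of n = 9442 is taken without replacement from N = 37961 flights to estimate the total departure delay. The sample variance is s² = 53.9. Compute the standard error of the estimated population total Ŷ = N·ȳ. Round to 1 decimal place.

2486.0

Var(Ŷ) = N²·Var(ȳ) = N²·(1 − n/N)·s²/n.
f = 9442/37961 = 0.24872896; Var(ȳ) = 0.75127104·53.9/9442 = 0.004288658.
Var(Ŷ) = 37961² · 0.004288658 = 6.1801171 × 10^6.
SE(Ŷ) = √(6.1801171 × 10^6) = 2486.0.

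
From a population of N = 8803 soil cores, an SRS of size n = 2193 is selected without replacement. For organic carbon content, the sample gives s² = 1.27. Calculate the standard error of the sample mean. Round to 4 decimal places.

0.0209

Under SRS without replacement, Var(ȳ) = (1 − f)·s²/n with f = n/N = 2193/8803 = 0.24911962.
Var(ȳ) = (1 − 0.24911962)·1.27/2193 = 0.75088038·5.7911537 × 10^-4 = 4.3484637 × 10^-4.
SE(ȳ) = √(4.3484637 × 10^-4) = 0.0209.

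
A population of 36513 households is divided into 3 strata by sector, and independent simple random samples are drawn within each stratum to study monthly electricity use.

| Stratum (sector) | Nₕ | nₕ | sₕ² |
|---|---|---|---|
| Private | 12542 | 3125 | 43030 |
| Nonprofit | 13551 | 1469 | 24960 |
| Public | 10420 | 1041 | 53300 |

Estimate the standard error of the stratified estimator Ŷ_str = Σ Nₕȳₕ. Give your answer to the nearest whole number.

97015

Var(Ŷ_str) = Σₕ Nₕ²(1 − fₕ)sₕ²/nₕ.
Private: 12542²·(1 − 3125/12542)·43030/3125 = 1.6263001 × 10^9.
Nonprofit: 13551²·(1 − 1469/13551)·24960/1469 = 2.7818452 × 10^9.
Public: 10420²·(1 − 1041/10420)·53300/1041 = 5.0038091 × 10^9.
Sum = 9.4119544 × 10^9.
SE = √(9.4119544 × 10^9) = 97015.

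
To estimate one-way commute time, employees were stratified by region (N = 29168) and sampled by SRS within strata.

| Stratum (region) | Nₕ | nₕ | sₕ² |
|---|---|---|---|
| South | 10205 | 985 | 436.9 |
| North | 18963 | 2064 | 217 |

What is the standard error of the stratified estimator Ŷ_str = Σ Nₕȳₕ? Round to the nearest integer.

Var(Ŷ_str) = Σₕ Nₕ²(1 − fₕ)sₕ²/nₕ.
South: 10205²·(1 − 985/10205)·436.9/985 = 4.1733974 × 10^7.
North: 18963²·(1 − 2064/18963)·217/2064 = 3.3691325 × 10^7.
Sum = 7.5425299 × 10^7.
SE = √(7.5425299 × 10^7) = 8685.

8685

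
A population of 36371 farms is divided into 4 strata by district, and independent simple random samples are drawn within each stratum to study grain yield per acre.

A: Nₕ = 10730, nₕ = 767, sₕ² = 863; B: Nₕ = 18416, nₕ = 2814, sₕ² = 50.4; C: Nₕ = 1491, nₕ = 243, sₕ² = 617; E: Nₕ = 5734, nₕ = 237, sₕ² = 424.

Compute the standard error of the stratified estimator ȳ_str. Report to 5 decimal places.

Var(ȳ_str) = Σₕ Wₕ²(1 − fₕ)sₕ²/nₕ with Wₕ = Nₕ/N, N = 36371.
A: Wₕ = 0.29501526; term = 0.29501526²·(1 − 0.07148183)·863/767 = 0.090927406.
B: Wₕ = 0.50633747; term = 0.50633747²·(1 − 0.15280191)·50.4/2814 = 0.0038901965.
C: Wₕ = 0.04099420; term = 0.04099420²·(1 − 0.16297787)·617/243 = 0.0035715821.
E: Wₕ = 0.15765308; term = 0.15765308²·(1 − 0.04133240)·424/237 = 0.042627558.
Sum = 0.14101674.
SE = √(0.14101674) = 0.37552.

0.37552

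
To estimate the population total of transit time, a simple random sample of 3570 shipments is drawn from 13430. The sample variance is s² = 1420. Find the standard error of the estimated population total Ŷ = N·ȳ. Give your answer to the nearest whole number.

Var(Ŷ) = N²·Var(ȳ) = N²·(1 − n/N)·s²/n.
f = 3570/13430 = 0.26582278; Var(ȳ) = 0.73417722·1420/3570 = 0.29202567.
Var(Ŷ) = 13430² · 0.29202567 = 5.2671181 × 10^7.
SE(Ŷ) = √(5.2671181 × 10^7) = 7257.

7257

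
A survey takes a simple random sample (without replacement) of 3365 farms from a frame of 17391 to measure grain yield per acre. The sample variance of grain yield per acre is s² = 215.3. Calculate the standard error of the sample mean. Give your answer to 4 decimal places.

0.2272

Under SRS without replacement, Var(ȳ) = (1 − f)·s²/n with f = n/N = 3365/17391 = 0.19349089.
Var(ȳ) = (1 − 0.19349089)·215.3/3365 = 0.80650911·0.063982169 = 0.051602203.
SE(ȳ) = √(0.051602203) = 0.2272.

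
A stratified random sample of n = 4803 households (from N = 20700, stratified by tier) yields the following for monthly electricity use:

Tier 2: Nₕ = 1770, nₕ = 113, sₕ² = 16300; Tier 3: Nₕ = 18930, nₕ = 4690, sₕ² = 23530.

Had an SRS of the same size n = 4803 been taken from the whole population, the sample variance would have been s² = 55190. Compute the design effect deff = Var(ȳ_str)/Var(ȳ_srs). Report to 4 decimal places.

Var(ȳ_str) = Σ Wₕ²(1−fₕ)sₕ²/nₕ with Wₕ = Nₕ/20700:
  Tier 2: (1770/20700)²·(1−113/1770)·16300/113 = 0.98733435
  Tier 3: (18930/20700)²·(1−4690/18930)·23530/4690 = 3.1562326
  → Var(ȳ_str) = 4.143567.
Var(ȳ_srs) = (1 − 4803/20700)·55190/4803 = 8.8245514.
deff = 4.143567 / 8.8245514 = 0.4695.

0.4695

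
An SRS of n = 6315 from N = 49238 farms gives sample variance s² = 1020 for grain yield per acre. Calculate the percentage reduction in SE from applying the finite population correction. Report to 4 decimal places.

6.6327

f = n/N = 6315/49238 = 0.12825460.
SE_no-fpc = √(s²/n) = 0.40189575; SE_fpc = √((1−f)s²/n) = 0.37523923.
Ratio = √(1−f) = 0.93367307. Reduction = 100·(1 − 0.93367307) = 6.6327%.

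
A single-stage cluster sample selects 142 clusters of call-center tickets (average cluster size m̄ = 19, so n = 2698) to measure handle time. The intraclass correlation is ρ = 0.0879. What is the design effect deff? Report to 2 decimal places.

deff = 1 + (19 − 1)·0.0879 = 1 + 1.5822 = 2.5822.

2.58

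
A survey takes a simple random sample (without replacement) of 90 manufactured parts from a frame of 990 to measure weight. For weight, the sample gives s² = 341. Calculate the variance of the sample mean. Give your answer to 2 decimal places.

Under SRS without replacement, Var(ȳ) = (1 − f)·s²/n with f = n/N = 90/990 = 0.09090909.
Var(ȳ) = (1 − 0.09090909)·341/90 = 0.90909091·3.7888889 = 3.4444444.

3.44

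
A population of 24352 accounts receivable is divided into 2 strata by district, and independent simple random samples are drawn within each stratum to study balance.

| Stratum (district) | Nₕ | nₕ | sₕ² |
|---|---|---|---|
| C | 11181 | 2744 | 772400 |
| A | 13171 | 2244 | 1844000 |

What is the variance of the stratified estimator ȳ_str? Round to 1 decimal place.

Var(ȳ_str) = Σₕ Wₕ²(1 − fₕ)sₕ²/nₕ with Wₕ = Nₕ/N, N = 24352.
C: Wₕ = 0.45914093; term = 0.45914093²·(1 − 0.24541633)·772400/2744 = 44.777267.
A: Wₕ = 0.54085907; term = 0.54085907²·(1 − 0.17037431)·1844000/2244 = 199.42908.
Sum = 244.20635.

244.2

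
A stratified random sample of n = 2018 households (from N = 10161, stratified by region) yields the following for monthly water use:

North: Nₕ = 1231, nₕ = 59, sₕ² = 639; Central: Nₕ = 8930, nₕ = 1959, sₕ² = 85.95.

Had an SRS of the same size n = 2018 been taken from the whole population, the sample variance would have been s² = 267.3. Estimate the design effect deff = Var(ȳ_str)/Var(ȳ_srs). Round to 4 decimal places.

1.6749

Var(ȳ_str) = Σ Wₕ²(1−fₕ)sₕ²/nₕ with Wₕ = Nₕ/10161:
  North: (1231/10161)²·(1−59/1231)·639/59 = 0.15134275
  Central: (8930/10161)²·(1−1959/8930)·85.95/1959 = 0.026453618
  → Var(ȳ_str) = 0.17779637.
Var(ȳ_srs) = (1 − 2018/10161)·267.3/2018 = 0.10615141.
deff = 0.17779637 / 0.10615141 = 1.6749.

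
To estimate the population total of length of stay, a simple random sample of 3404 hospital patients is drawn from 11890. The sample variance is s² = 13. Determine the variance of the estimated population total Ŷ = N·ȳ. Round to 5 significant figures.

385340

Var(Ŷ) = N²·Var(ȳ) = N²·(1 − n/N)·s²/n.
f = 3404/11890 = 0.28629100; Var(ȳ) = 0.71370900·13/3404 = 0.0027256807.
Var(Ŷ) = 11890² · 0.0027256807 = 385335.2.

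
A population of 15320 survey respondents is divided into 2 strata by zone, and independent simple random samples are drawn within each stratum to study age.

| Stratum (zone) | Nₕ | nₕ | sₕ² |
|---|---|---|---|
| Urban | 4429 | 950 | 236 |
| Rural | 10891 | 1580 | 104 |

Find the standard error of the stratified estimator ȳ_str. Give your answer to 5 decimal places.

0.21154

Var(ȳ_str) = Σₕ Wₕ²(1 − fₕ)sₕ²/nₕ with Wₕ = Nₕ/N, N = 15320.
Urban: Wₕ = 0.28909922; term = 0.28909922²·(1 − 0.21449537)·236/950 = 0.016309137.
Rural: Wₕ = 0.71090078; term = 0.71090078²·(1 − 0.14507391)·104/1580 = 0.028439556.
Sum = 0.044748693.
SE = √(0.044748693) = 0.21154.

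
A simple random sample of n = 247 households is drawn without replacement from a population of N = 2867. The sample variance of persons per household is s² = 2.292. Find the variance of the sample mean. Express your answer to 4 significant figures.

0.008480

Under SRS without replacement, Var(ȳ) = (1 − f)·s²/n with f = n/N = 247/2867 = 0.08615277.
Var(ȳ) = (1 − 0.08615277)·2.292/247 = 0.91384723·0.0092793522 = 0.0084799103.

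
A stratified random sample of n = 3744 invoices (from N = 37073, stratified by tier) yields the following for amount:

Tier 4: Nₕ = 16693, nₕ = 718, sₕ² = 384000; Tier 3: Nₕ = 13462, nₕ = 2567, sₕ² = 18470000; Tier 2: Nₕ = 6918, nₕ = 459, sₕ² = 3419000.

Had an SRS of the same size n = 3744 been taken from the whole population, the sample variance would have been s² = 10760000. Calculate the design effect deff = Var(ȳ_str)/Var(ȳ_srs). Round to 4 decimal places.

Var(ȳ_str) = Σ Wₕ²(1−fₕ)sₕ²/nₕ with Wₕ = Nₕ/37073:
  Tier 4: (16693/37073)²·(1−718/16693)·384000/718 = 103.76875
  Tier 3: (13462/37073)²·(1−2567/13462)·18470000/2567 = 767.82524
  Tier 2: (6918/37073)²·(1−459/6918)·3419000/459 = 242.16802
  → Var(ȳ_str) = 1113.762.
Var(ȳ_srs) = (1 − 3744/37073)·10760000/3744 = 2583.6934.
deff = 1113.762 / 2583.6934 = 0.4311.

0.4311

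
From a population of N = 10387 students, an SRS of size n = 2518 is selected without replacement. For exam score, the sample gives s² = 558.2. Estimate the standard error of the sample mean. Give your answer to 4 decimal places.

Under SRS without replacement, Var(ȳ) = (1 − f)·s²/n with f = n/N = 2518/10387 = 0.24241841.
Var(ȳ) = (1 − 0.24241841)·558.2/2518 = 0.75758159·0.22168388 = 0.16794362.
SE(ȳ) = √(0.16794362) = 0.4098.

0.4098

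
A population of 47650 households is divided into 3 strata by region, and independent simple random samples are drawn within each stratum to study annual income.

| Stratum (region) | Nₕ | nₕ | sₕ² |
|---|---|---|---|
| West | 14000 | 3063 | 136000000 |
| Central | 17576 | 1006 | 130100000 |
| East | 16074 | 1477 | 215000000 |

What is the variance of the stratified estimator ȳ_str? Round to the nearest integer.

34625

Var(ȳ_str) = Σₕ Wₕ²(1 − fₕ)sₕ²/nₕ with Wₕ = Nₕ/N, N = 47650.
West: Wₕ = 0.29380902; term = 0.29380902²·(1 − 0.21878571)·136000000/3063 = 2994.2796.
Central: Wₕ = 0.36885624; term = 0.36885624²·(1 − 0.05723714)·130100000/1006 = 16588.078.
East: Wₕ = 0.33733473; term = 0.33733473²·(1 − 0.09188752)·215000000/1477 = 15042.49.
Sum = 34624.848.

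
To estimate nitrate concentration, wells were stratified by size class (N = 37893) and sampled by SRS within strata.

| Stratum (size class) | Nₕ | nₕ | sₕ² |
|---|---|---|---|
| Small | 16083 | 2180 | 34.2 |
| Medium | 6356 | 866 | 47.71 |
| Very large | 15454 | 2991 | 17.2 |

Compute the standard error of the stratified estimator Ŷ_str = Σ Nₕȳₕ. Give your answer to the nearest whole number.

2557

Var(Ŷ_str) = Σₕ Nₕ²(1 − fₕ)sₕ²/nₕ.
Small: 16083²·(1 − 2180/16083)·34.2/2180 = 3.5078838 × 10^6.
Medium: 6356²·(1 − 866/6356)·47.71/866 = 1.9224177 × 10^6.
Very large: 15454²·(1 − 2991/15454)·17.2/2991 = 1.1075811 × 10^6.
Sum = 6.5378826 × 10^6.
SE = √(6.5378826 × 10^6) = 2557.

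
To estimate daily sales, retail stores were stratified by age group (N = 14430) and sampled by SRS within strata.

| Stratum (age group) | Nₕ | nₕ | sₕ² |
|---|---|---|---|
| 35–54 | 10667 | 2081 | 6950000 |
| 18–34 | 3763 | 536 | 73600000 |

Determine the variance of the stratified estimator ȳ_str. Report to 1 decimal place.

9476.8

Var(ȳ_str) = Σₕ Wₕ²(1 − fₕ)sₕ²/nₕ with Wₕ = Nₕ/N, N = 14430.
35–54: Wₕ = 0.73922384; term = 0.73922384²·(1 − 0.19508765)·6950000/2081 = 1468.9711.
18–34: Wₕ = 0.26077616; term = 0.26077616²·(1 − 0.14243954)·73600000/536 = 8007.8061.
Sum = 9476.7772.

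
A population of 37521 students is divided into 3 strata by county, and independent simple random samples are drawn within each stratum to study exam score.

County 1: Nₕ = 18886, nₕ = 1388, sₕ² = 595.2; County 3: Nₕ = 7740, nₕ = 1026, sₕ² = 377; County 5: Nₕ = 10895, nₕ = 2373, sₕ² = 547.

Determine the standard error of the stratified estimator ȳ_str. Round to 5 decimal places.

0.35976

Var(ȳ_str) = Σₕ Wₕ²(1 − fₕ)sₕ²/nₕ with Wₕ = Nₕ/N, N = 37521.
County 1: Wₕ = 0.50334479; term = 0.50334479²·(1 − 0.07349359)·595.2/1388 = 0.1006591.
County 3: Wₕ = 0.20628448; term = 0.20628448²·(1 − 0.13255814)·377/1026 = 0.013563366.
County 5: Wₕ = 0.29037073; term = 0.29037073²·(1 − 0.21780633)·547/2373 = 0.015202309.
Sum = 0.12942478.
SE = √(0.12942478) = 0.35976.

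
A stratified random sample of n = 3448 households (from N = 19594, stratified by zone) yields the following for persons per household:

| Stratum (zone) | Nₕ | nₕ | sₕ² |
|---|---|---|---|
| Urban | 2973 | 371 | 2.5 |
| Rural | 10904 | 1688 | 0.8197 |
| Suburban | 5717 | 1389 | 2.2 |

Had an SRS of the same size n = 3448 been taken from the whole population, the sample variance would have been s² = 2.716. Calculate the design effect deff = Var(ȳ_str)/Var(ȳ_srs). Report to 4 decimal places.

Var(ȳ_str) = Σ Wₕ²(1−fₕ)sₕ²/nₕ with Wₕ = Nₕ/19594:
  Urban: (2973/19594)²·(1−371/2973)·2.5/371 = 1.3577571 × 10^-4
  Rural: (10904/19594)²·(1−1688/10904)·0.8197/1688 = 1.2710557 × 10^-4
  Suburban: (5717/19594)²·(1−1389/5717)·2.2/1389 = 1.0207742 × 10^-4
  → Var(ȳ_str) = 3.649587 × 10^-4.
Var(ȳ_srs) = (1 − 3448/19594)·2.716/3448 = 6.4908915 × 10^-4.
deff = (3.649587 × 10^-4) / (6.4908915 × 10^-4) = 0.5623.

0.5623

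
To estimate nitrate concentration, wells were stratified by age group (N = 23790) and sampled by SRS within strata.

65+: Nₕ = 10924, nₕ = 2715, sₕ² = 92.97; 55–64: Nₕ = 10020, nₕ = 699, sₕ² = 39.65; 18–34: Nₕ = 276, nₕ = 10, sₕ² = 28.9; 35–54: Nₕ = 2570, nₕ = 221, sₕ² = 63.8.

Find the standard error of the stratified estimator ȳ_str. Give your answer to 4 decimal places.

0.1351

Var(ȳ_str) = Σₕ Wₕ²(1 − fₕ)sₕ²/nₕ with Wₕ = Nₕ/N, N = 23790.
65+: Wₕ = 0.45918453; term = 0.45918453²·(1 − 0.24853534)·92.97/2715 = 0.0054257035.
55–64: Wₕ = 0.42118537; term = 0.42118537²·(1 − 0.06976048)·39.65/699 = 0.0093606792.
18–34: Wₕ = 0.01160151; term = 0.01160151²·(1 − 0.03623188)·28.9/10 = 3.7488639 × 10^-4.
35–54: Wₕ = 0.10802858; term = 0.10802858²·(1 − 0.08599222)·63.8/221 = 0.0030793259.
Sum = 0.018240595.
SE = √(0.018240595) = 0.1351.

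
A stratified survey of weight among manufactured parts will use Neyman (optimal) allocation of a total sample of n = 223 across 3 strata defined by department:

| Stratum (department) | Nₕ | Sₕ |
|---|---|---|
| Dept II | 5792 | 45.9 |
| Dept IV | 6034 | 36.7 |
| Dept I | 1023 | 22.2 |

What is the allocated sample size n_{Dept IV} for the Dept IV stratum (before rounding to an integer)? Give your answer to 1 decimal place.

96.8

Neyman allocation: nₕ = n·NₕSₕ / Σⱼ NⱼSⱼ.
Σ NⱼSⱼ = 5792·45.9 + 6034·36.7 + 1023·22.2 = 510011.2.
n_{Dept IV} = 223·6034·36.7 / 510011.2 = 96.8.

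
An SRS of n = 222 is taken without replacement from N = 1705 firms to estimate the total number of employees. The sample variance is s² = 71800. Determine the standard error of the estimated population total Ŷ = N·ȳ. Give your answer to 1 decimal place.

Var(Ŷ) = N²·Var(ȳ) = N²·(1 − n/N)·s²/n.
f = 222/1705 = 0.13020528; Var(ȳ) = 0.86979472·71800/222 = 281.31199.
Var(Ŷ) = 1705² · 281.31199 = 8.1778099 × 10^8.
SE(Ŷ) = √(8.1778099 × 10^8) = 28596.9.

28596.9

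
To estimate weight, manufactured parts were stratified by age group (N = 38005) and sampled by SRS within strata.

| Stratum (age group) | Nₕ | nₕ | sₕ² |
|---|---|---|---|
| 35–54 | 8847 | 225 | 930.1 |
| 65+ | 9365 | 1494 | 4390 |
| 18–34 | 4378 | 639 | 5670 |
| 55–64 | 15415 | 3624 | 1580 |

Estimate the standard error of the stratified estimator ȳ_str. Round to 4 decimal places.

0.7237

Var(ȳ_str) = Σₕ Wₕ²(1 − fₕ)sₕ²/nₕ with Wₕ = Nₕ/N, N = 38005.
35–54: Wₕ = 0.23278516; term = 0.23278516²·(1 − 0.02543235)·930.1/225 = 0.21830802.
65+: Wₕ = 0.24641495; term = 0.24641495²·(1 − 0.15953017)·4390/1494 = 0.14995817.
18–34: Wₕ = 0.11519537; term = 0.11519537²·(1 − 0.14595706)·5670/639 = 0.10056155.
55–64: Wₕ = 0.40560453; term = 0.40560453²·(1 − 0.23509569)·1580/3624 = 0.054863258.
Sum = 0.523691.
SE = √(0.523691) = 0.7237.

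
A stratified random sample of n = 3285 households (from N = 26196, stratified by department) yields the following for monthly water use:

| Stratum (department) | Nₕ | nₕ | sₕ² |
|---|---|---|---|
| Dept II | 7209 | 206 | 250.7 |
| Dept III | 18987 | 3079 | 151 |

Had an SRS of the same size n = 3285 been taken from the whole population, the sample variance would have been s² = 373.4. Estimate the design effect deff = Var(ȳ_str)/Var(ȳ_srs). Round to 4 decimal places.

1.1177

Var(ȳ_str) = Σ Wₕ²(1−fₕ)sₕ²/nₕ with Wₕ = Nₕ/26196:
  Dept II: (7209/26196)²·(1−206/7209)·250.7/206 = 0.089531591
  Dept III: (18987/26196)²·(1−3079/18987)·151/3079 = 0.021585854
  → Var(ȳ_str) = 0.11111745.
Var(ȳ_srs) = (1 − 3285/26196)·373.4/3285 = 0.099414104.
deff = 0.11111745 / 0.099414104 = 1.1177.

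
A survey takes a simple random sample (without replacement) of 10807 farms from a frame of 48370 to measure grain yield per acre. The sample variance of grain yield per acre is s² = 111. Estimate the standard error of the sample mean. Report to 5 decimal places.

Under SRS without replacement, Var(ȳ) = (1 − f)·s²/n with f = n/N = 10807/48370 = 0.22342361.
Var(ȳ) = (1 − 0.22342361)·111/10807 = 0.77657639·0.010271121 = 0.0079763097.
SE(ȳ) = √(0.0079763097) = 0.08931.

0.08931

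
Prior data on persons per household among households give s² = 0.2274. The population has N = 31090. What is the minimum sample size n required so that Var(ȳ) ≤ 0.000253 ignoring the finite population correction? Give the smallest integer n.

Without fpc, n₀ = s²/D = 0.2274/0.000253 = 898.8142.
Rounding up, n = 899.

899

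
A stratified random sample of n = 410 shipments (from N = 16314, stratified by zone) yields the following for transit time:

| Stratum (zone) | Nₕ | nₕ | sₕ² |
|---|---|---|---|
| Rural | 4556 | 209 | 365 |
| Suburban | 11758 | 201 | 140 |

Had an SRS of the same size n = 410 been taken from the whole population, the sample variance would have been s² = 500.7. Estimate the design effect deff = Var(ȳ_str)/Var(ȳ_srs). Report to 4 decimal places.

0.4079

Var(ȳ_str) = Σ Wₕ²(1−fₕ)sₕ²/nₕ with Wₕ = Nₕ/16314:
  Rural: (4556/16314)²·(1−209/4556)·365/209 = 0.1299568
  Suburban: (11758/16314)²·(1−201/11758)·140/201 = 0.35562283
  → Var(ȳ_str) = 0.48557963.
Var(ȳ_srs) = (1 − 410/16314)·500.7/410 = 1.1905281.
deff = 0.48557963 / 1.1905281 = 0.4079.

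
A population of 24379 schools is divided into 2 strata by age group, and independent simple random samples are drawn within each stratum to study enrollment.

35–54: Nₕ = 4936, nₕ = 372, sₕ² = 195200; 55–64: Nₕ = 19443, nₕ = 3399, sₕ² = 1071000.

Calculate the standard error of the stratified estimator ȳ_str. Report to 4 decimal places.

Var(ȳ_str) = Σₕ Wₕ²(1 − fₕ)sₕ²/nₕ with Wₕ = Nₕ/N, N = 24379.
35–54: Wₕ = 0.20246934; term = 0.20246934²·(1 − 0.07536467)·195200/372 = 19.889593.
55–64: Wₕ = 0.79753066; term = 0.79753066²·(1 − 0.17481870)·1071000/3399 = 165.3798.
Sum = 185.26939.
SE = √(185.26939) = 13.6114.

13.6114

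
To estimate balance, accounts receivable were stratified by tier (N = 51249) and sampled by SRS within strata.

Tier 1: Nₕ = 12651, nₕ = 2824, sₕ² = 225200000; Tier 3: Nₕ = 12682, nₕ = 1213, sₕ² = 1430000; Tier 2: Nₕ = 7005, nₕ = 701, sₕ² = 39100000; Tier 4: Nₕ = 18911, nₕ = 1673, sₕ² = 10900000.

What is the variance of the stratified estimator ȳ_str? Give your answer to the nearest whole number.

5586

Var(ȳ_str) = Σₕ Wₕ²(1 − fₕ)sₕ²/nₕ with Wₕ = Nₕ/N, N = 51249.
Tier 1: Wₕ = 0.24685360; term = 0.24685360²·(1 − 0.22322346)·225200000/2824 = 3774.6676.
Tier 3: Wₕ = 0.24745849; term = 0.24745849²·(1 − 0.09564737)·1430000/1213 = 65.285652.
Tier 2: Wₕ = 0.13668559; term = 0.13668559²·(1 − 0.10007138)·39100000/701 = 937.80446.
Tier 4: Wₕ = 0.36900232; term = 0.36900232²·(1 − 0.08846703)·10900000/1673 = 808.65102.
Sum = 5586.4087.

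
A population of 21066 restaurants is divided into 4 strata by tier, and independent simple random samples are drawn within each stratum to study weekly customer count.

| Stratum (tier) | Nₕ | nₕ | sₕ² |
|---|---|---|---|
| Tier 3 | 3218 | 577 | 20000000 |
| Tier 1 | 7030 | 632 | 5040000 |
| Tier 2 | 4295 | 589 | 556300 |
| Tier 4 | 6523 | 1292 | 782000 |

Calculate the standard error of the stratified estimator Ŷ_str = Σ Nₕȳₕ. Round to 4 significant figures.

Var(Ŷ_str) = Σₕ Nₕ²(1 − fₕ)sₕ²/nₕ.
Tier 3: 3218²·(1 − 577/3218)·20000000/577 = 2.9458364 × 10^11.
Tier 1: 7030²·(1 − 632/7030)·5040000/632 = 3.5868484 × 10^11.
Tier 2: 4295²·(1 − 589/4295)·556300/589 = 1.5033578 × 10^10.
Tier 4: 6523²·(1 − 1292/6523)·782000/1292 = 2.0652676 × 10^10.
Sum = 6.8895473 × 10^11.
SE = √(6.8895473 × 10^11) = 830000.

830000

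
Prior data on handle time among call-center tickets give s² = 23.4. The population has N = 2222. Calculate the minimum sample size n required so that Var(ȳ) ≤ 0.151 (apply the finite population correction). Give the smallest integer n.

145

Without fpc, n₀ = s²/D = 23.4/0.151 = 154.9669.
With fpc, (1 − n/N)·s²/n ≤ D requires n ≥ n₀/(1 + n₀/N) = 154.9669/(1 + 154.9669/2222) = 144.8638.
Rounding up, n = 145.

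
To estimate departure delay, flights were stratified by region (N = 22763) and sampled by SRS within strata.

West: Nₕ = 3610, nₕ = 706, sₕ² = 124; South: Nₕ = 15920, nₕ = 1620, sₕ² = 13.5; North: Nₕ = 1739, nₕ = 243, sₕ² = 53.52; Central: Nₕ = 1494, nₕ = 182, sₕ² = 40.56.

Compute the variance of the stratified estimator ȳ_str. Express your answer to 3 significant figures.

0.00916

Var(ȳ_str) = Σₕ Wₕ²(1 − fₕ)sₕ²/nₕ with Wₕ = Nₕ/N, N = 22763.
West: Wₕ = 0.15859070; term = 0.15859070²·(1 − 0.19556787)·124/706 = 0.0035535449.
South: Wₕ = 0.69938057; term = 0.69938057²·(1 − 0.10175879)·13.5/1620 = 0.0036613299.
North: Wₕ = 0.07639591; term = 0.07639591²·(1 − 0.13973548)·53.52/243 = 0.0011058138.
Central: Wₕ = 0.06563283; term = 0.06563283²·(1 − 0.12182062)·40.56/182 = 8.430474 × 10^-4.
Sum = 0.009163736.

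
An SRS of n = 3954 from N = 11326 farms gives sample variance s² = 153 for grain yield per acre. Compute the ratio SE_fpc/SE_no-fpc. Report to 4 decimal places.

0.8068

f = n/N = 3954/11326 = 0.34910825.
SE_no-fpc = √(s²/n) = 0.19671043; SE_fpc = √((1−f)s²/n) = 0.15870177.
Ratio = √(1−f) = 0.80677863.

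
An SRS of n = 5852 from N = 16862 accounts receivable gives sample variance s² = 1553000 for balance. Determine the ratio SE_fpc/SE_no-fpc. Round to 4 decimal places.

f = n/N = 5852/16862 = 0.34705254.
SE_no-fpc = √(s²/n) = 16.290468; SE_fpc = √((1−f)s²/n) = 13.16354.
Ratio = √(1−f) = 0.80805164.

0.8081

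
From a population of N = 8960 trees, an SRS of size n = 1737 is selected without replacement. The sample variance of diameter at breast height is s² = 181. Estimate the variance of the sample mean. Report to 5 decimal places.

0.08400

Under SRS without replacement, Var(ȳ) = (1 − f)·s²/n with f = n/N = 1737/8960 = 0.19386161.
Var(ȳ) = (1 − 0.19386161)·181/1737 = 0.80613839·0.10420265 = 0.084001755.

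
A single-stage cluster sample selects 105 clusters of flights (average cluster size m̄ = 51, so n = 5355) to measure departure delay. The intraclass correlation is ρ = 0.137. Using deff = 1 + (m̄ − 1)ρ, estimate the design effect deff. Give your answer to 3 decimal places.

7.850

deff = 1 + (51 − 1)·0.137 = 1 + 6.85 = 7.85.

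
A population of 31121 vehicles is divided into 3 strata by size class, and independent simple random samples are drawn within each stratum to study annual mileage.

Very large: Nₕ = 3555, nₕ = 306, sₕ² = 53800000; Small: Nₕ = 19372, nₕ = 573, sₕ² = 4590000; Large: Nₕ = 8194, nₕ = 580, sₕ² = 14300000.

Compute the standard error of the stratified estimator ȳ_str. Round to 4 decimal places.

81.8351

Var(ȳ_str) = Σₕ Wₕ²(1 − fₕ)sₕ²/nₕ with Wₕ = Nₕ/N, N = 31121.
Very large: Wₕ = 0.11423155; term = 0.11423155²·(1 − 0.08607595)·53800000/306 = 2096.7327.
Small: Wₕ = 0.62247357; term = 0.62247357²·(1 − 0.02957877)·4590000/573 = 3012.0362.
Large: Wₕ = 0.26329488; term = 0.26329488²·(1 − 0.07078350)·14300000/580 = 1588.2168.
Sum = 6696.9857.
SE = √(6696.9857) = 81.8351.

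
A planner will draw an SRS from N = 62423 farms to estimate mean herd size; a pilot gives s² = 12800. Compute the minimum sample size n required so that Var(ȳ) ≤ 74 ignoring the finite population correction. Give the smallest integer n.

173

Without fpc, n₀ = s²/D = 12800/74 = 172.9730.
Rounding up, n = 173.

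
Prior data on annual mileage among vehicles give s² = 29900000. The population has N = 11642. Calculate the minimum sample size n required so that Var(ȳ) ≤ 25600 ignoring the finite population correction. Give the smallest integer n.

Without fpc, n₀ = s²/D = 29900000/25600 = 1167.9688.
Rounding up, n = 1168.

1168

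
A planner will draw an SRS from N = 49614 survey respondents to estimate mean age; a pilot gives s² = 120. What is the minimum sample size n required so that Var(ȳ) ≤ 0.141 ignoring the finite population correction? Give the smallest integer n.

852

Without fpc, n₀ = s²/D = 120/0.141 = 851.0638.
Rounding up, n = 852.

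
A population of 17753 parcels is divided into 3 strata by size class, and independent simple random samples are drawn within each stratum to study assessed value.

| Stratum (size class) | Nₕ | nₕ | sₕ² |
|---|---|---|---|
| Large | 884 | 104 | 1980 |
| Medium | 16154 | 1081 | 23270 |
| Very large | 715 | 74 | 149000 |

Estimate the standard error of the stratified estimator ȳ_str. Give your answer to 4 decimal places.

Var(ȳ_str) = Σₕ Wₕ²(1 − fₕ)sₕ²/nₕ with Wₕ = Nₕ/N, N = 17753.
Large: Wₕ = 0.04979440; term = 0.04979440²·(1 − 0.11764706)·1980/104 = 0.041651938.
Medium: Wₕ = 0.90993072; term = 0.90993072²·(1 − 0.06691841)·23270/1081 = 16.630563.
Very large: Wₕ = 0.04027488; term = 0.04027488²·(1 − 0.10349650)·149000/74 = 2.9280272.
Sum = 19.600242.
SE = √(19.600242) = 4.4272.

4.4272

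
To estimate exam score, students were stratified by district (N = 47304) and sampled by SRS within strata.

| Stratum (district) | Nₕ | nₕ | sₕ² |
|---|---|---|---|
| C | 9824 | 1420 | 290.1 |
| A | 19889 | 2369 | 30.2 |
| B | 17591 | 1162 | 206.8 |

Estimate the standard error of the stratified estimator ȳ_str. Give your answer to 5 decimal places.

Var(ȳ_str) = Σₕ Wₕ²(1 − fₕ)sₕ²/nₕ with Wₕ = Nₕ/N, N = 47304.
C: Wₕ = 0.20767800; term = 0.20767800²·(1 − 0.14454397)·290.1/1420 = 0.0075376861.
A: Wₕ = 0.42045070; term = 0.42045070²·(1 − 0.11911107)·30.2/2369 = 0.0019851494.
B: Wₕ = 0.37187130; term = 0.37187130²·(1 − 0.06605651)·206.8/1162 = 0.022985308.
Sum = 0.032508144.
SE = √(0.032508144) = 0.18030.

0.18030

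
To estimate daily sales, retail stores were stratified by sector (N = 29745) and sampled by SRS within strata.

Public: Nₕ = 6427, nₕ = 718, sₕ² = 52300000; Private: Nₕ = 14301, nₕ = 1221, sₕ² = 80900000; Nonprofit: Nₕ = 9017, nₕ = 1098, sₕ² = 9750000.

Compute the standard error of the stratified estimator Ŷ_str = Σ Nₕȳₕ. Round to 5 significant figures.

Var(Ŷ_str) = Σₕ Nₕ²(1 − fₕ)sₕ²/nₕ.
Public: 6427²·(1 − 718/6427)·52300000/718 = 2.6726715 × 10^12.
Private: 14301²·(1 − 1221/14301)·80900000/1221 = 1.2393872 × 10^13.
Nonprofit: 9017²·(1 − 1098/9017)·9750000/1098 = 6.3406632 × 10^11.
Sum = 1.570061 × 10^13.
SE = √(1.570061 × 10^13) = 3.9624 × 10^6.

3.9624 × 10^6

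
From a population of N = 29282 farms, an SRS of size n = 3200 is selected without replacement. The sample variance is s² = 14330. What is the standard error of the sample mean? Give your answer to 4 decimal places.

1.9972

Under SRS without replacement, Var(ȳ) = (1 − f)·s²/n with f = n/N = 3200/29282 = 0.10928215.
Var(ȳ) = (1 − 0.10928215)·14330/3200 = 0.89071785·4.478125 = 3.9887459.
SE(ȳ) = √(3.9887459) = 1.9972.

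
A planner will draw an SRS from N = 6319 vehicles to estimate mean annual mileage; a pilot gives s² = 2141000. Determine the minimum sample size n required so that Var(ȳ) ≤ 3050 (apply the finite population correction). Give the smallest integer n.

632

Without fpc, n₀ = s²/D = 2141000/3050 = 701.9672.
With fpc, (1 − n/N)·s²/n ≤ D requires n ≥ n₀/(1 + n₀/N) = 701.9672/(1 + 701.9672/6319) = 631.7834.
Rounding up, n = 632.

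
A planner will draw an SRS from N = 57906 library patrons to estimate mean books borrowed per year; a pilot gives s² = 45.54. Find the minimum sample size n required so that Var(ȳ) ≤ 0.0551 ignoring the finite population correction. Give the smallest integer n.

827

Without fpc, n₀ = s²/D = 45.54/0.0551 = 826.4973.
Rounding up, n = 827.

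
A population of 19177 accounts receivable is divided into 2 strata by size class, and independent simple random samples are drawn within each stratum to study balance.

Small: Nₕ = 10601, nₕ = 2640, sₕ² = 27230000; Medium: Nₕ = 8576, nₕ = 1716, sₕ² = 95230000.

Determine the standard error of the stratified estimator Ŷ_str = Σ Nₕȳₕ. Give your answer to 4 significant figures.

2.034 × 10^6

Var(Ŷ_str) = Σₕ Nₕ²(1 − fₕ)sₕ²/nₕ.
Small: 10601²·(1 − 2640/10601)·27230000/2640 = 8.7047875 × 10^11.
Medium: 8576²·(1 − 1716/8576)·95230000/1716 = 3.2648662 × 10^12.
Sum = 4.135345 × 10^12.
SE = √(4.135345 × 10^12) = 2.034 × 10^6.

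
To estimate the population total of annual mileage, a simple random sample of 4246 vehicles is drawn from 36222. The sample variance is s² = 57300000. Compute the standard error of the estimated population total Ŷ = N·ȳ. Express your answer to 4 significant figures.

Var(Ŷ) = N²·Var(ȳ) = N²·(1 − n/N)·s²/n.
f = 4246/36222 = 0.11722158; Var(ȳ) = 0.88277842·57300000/4246 = 11913.143.
Var(Ŷ) = 36222² · 11913.143 = 1.563044 × 10^13.
SE(Ŷ) = √(1.563044 × 10^13) = 3.954 × 10^6.

3.954 × 10^6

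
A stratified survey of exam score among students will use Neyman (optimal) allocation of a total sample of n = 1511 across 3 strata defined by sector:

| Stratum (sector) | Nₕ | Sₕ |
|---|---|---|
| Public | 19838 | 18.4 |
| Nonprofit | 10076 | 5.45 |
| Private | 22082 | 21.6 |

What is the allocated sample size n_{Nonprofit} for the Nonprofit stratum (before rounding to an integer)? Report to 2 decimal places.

Neyman allocation: nₕ = n·NₕSₕ / Σⱼ NⱼSⱼ.
Σ NⱼSⱼ = 19838·18.4 + 10076·5.45 + 22082·21.6 = 896904.6.
n_{Nonprofit} = 1511·10076·5.45 / 896904.6 = 92.51.

92.51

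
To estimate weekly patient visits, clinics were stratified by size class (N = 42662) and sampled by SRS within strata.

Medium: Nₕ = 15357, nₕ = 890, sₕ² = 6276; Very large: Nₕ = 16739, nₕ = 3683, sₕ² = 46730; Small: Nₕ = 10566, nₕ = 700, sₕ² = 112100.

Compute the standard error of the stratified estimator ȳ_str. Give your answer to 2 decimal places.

3.40

Var(ȳ_str) = Σₕ Wₕ²(1 − fₕ)sₕ²/nₕ with Wₕ = Nₕ/N, N = 42662.
Medium: Wₕ = 0.35996906; term = 0.35996906²·(1 − 0.05795403)·6276/890 = 0.86078635.
Very large: Wₕ = 0.39236323; term = 0.39236323²·(1 − 0.22002509)·46730/3683 = 1.523531.
Small: Wₕ = 0.24766771; term = 0.24766771²·(1 − 0.06625024)·112100/700 = 9.1722708.
Sum = 11.556588.
SE = √(11.556588) = 3.40.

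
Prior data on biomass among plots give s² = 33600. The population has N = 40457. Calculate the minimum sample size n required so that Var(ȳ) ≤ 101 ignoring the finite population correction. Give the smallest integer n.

Without fpc, n₀ = s²/D = 33600/101 = 332.6733.
Rounding up, n = 333.

333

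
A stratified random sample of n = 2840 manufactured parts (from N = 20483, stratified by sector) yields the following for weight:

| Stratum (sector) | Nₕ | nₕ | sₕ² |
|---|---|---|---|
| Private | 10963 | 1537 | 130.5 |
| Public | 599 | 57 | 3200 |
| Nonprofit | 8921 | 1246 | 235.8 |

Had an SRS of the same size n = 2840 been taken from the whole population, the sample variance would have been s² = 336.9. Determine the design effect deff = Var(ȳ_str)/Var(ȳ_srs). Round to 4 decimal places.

Var(ȳ_str) = Σ Wₕ²(1−fₕ)sₕ²/nₕ with Wₕ = Nₕ/20483:
  Private: (10963/20483)²·(1−1537/10963)·130.5/1537 = 0.02091252
  Public: (599/20483)²·(1−57/599)·3200/57 = 0.043442429
  Nonprofit: (8921/20483)²·(1−1246/8921)·235.8/1246 = 0.030883787
  → Var(ȳ_str) = 0.095238736.
Var(ȳ_srs) = (1 − 2840/20483)·336.9/2840 = 0.10217897.
deff = 0.095238736 / 0.10217897 = 0.9321.

0.9321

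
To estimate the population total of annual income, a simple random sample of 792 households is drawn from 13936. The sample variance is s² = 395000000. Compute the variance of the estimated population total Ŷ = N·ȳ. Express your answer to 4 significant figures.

9.136 × 10^13

Var(Ŷ) = N²·Var(ȳ) = N²·(1 − n/N)·s²/n.
f = 792/13936 = 0.05683123; Var(ȳ) = 0.94316877·395000000/792 = 470393.52.
Var(Ŷ) = 13936² · 470393.52 = 9.1356111 × 10^13.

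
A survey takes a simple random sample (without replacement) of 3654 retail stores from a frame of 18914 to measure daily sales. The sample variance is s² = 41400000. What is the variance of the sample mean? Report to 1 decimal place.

Under SRS without replacement, Var(ȳ) = (1 − f)·s²/n with f = n/N = 3654/18914 = 0.19319023.
Var(ȳ) = (1 − 0.19319023)·41400000/3654 = 0.80680977·11330.049 = 9141.1944.

9141.2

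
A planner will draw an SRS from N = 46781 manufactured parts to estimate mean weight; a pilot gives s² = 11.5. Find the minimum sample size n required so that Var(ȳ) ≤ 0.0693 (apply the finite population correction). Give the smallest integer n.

166

Without fpc, n₀ = s²/D = 11.5/0.0693 = 165.9452.
With fpc, (1 − n/N)·s²/n ≤ D requires n ≥ n₀/(1 + n₀/N) = 165.9452/(1 + 165.9452/46781) = 165.3586.
Rounding up, n = 166.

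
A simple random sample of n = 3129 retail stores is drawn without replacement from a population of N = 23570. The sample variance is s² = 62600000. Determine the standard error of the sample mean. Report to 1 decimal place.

Under SRS without replacement, Var(ȳ) = (1 − f)·s²/n with f = n/N = 3129/23570 = 0.13275350.
Var(ȳ) = (1 − 0.13275350)·62600000/3129 = 0.86724650·20006.392 = 17350.473.
SE(ȳ) = √(17350.473) = 131.7.

131.7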